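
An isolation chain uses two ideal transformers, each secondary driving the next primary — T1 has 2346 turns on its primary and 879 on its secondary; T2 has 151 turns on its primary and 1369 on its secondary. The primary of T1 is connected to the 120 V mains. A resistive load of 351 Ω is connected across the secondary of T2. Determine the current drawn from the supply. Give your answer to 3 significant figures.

Secondary of T1: V = 120.00 × 879/2346 = 44.962 V.
Secondary of T2: V = 44.962 × 1369/151 = 407.63 V.
I_load = 407.63/351 = 1.1613 A, so P_out = 407.63 × 1.1613 = 473.40 W.
All ideal ⇒ P_in = P_out, so I_supply = 473.40/120 = 3.95 A.

I_supply ≈ 3.95 A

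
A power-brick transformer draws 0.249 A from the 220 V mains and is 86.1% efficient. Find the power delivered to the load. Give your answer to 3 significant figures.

P_out ≈ 47.2 W

P_in = V_p I_p = 220 × 0.249 = 54.780 W.
P_out = η P_in = 0.861 × 54.780 = 47.2 W.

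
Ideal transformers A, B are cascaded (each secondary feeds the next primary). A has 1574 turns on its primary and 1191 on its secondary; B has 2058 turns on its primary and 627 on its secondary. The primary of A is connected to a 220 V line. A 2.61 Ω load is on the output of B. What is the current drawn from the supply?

After A: V = 220.00 × 1191/1574 = 166.47 V.
After B: V = 166.47 × 627/2058 = 50.717 V.
I_load = 50.717/2.61 = 19.432 A, so P_out = 50.717 × 19.432 = 985.52 W.
All ideal ⇒ P_in = P_out, so I_supply = 985.52/220 = 4.48 A.

I_supply ≈ 4.48 A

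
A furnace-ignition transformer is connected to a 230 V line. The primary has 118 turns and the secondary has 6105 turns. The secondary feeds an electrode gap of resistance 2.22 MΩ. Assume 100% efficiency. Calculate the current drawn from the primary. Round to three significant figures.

I_p ≈ 0.277 A

V_s = V_p × N_s/N_p = 230 × 6105/118 = 11900 V.
I_s = V_s/R = 11900/(2.22×10^6) = 0.0053602 A.
For an ideal transformer I_p N_p = I_s N_s, so I_p = 0.0053602 × 6105/118 = 0.277 A.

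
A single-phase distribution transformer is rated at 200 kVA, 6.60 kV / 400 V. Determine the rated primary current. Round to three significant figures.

I_p ≈ 30.3 A

I_p = S/V_p = 200000/6600 = 30.3 A.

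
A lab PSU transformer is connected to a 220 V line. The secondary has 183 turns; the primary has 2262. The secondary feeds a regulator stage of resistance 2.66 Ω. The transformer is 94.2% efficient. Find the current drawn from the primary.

V_s = 220 × 183/2262 = 17.798 V.
I_s = V_s/R = 17.798/2.66 = 6.6911 A.
P_out = V_s I_s = 17.798 × 6.6911 = 119.09 W.
P_in = P_out/η = 119.09/0.942 = 126.42 W.
I_p = P_in/V_p = 126.42/220 = 0.575 A.

I_p ≈ 0.575 A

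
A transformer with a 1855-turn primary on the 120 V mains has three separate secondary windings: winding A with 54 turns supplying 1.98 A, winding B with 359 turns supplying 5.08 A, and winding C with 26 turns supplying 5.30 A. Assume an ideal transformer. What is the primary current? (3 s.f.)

I_p ≈ 1.12 A

V_A = 120 × 54/1855 = 3.4933 V; V_B = 120 × 359/1855 = 23.224 V; V_C = 120 × 26/1855 = 1.6819 V.
P_out = V_A I_A + V_B I_B + V_C I_C = 3.4933×1.98 + 23.224×5.08 + 1.6819×5.30 = 6.9167 + 117.98 + 8.9143 = 133.81 W.
Ideal ⇒ P_in = P_out, so I_p = P_out/V_p = 133.81/120 = 1.12 A.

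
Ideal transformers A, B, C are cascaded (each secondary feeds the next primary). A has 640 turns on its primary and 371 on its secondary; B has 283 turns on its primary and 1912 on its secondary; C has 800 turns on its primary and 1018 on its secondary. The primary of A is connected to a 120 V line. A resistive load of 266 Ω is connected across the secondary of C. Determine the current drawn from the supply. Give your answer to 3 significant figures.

After A: V = 120.00 × 371/640 = 69.562 V.
After B: V = 69.562 × 1912/283 = 469.98 V.
After C: V = 469.98 × 1018/800 = 598.05 V.
I_load = 598.05/266 = 2.2483 A, so P_out = 598.05 × 2.2483 = 1344.6 W.
All ideal ⇒ P_in = P_out, so I_supply = 1344.6/120 = 11.2 A.

I_supply ≈ 11.2 A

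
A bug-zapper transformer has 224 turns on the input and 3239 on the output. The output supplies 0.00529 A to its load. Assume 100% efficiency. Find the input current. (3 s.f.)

I_in ≈ 0.0765 A

For an ideal transformer I_in/I_out = N_out/N_in, so I_in = 0.00529 × 3239/224 = 0.0765 A.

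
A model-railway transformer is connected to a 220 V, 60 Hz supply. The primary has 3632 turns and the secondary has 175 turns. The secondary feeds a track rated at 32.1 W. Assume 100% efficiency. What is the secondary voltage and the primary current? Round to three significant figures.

V_s = V_p × N_s/N_p = 220 × 175/3632 = 10.600 V.
I_s = P/V_s = 32.1/10.600 = 3.0282 A.
I_p = I_s × N_s/N_p = 3.0282 × 175/3632 = 0.146 A.

V_s ≈ 10.6 V, I_p ≈ 0.146 A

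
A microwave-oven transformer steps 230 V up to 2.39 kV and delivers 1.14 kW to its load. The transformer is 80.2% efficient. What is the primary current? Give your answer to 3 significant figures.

I_p ≈ 6.18 A

P_in = P_out/η = 1140/0.802 = 1421.4 W.
I_p = P_in/V_p = 1421.4/230 = 6.18 A.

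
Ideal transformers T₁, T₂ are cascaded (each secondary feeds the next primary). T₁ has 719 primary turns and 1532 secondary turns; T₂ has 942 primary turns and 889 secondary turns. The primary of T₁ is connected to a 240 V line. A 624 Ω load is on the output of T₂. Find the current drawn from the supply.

I_supply ≈ 1.56 A

Secondary of T₁: V = 240.00 × 1532/719 = 511.38 V.
Secondary of T₂: V = 511.38 × 889/942 = 482.61 V.
I_load = 482.61/624 = 0.77341 A, so P_out = 482.61 × 0.77341 = 373.25 W.
All ideal ⇒ P_in = P_out, so I_supply = 373.25/240 = 1.56 A.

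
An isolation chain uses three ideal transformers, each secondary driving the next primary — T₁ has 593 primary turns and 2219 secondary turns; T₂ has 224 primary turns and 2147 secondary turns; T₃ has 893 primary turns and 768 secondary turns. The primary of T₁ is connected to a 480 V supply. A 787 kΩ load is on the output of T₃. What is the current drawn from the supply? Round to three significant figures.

I_supply ≈ 0.580 A

Secondary of T₁: V = 480.00 × 2219/593 = 1796.2 V.
Secondary of T₂: V = 1796.2 × 2147/224 = 17216 V.
Secondary of T₃: V = 17216 × 768/893 = 14806 V.
I_load = 14806/787000 = 0.018813 A, so P_out = 14806 × 0.018813 = 278.55 W.
All ideal ⇒ P_in = P_out, so I_supply = 278.55/480 = 0.580 A.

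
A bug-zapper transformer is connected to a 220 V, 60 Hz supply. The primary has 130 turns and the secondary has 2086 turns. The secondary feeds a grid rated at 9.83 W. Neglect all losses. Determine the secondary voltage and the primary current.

V_s = V_p × N_s/N_p = 220 × 2086/130 = 3530.2 V.
I_s = P/V_s = 9.83/3530.2 = 0.0027846 A.
I_p = I_s × N_s/N_p = 0.0027846 × 2086/130 = 0.0447 A.

V_s ≈ 3530 V, I_p ≈ 0.0447 A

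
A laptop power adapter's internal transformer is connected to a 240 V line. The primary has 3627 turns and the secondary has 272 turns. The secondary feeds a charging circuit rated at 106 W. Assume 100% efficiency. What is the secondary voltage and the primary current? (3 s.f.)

V_s ≈ 18.0 V, I_p ≈ 0.442 A

V_s = V_p × N_s/N_p = 240 × 272/3627 = 17.998 V.
I_s = P/V_s = 106/17.998 = 5.8894 A.
I_p = I_s × N_s/N_p = 5.8894 × 272/3627 = 0.442 A.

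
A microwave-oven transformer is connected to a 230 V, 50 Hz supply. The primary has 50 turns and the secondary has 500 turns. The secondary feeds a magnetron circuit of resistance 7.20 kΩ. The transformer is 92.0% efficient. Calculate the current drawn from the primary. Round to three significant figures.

I_p ≈ 3.47 A

V_s = 230 × 500/50 = 2300.0 V.
I_s = V_s/R = 2300.0/7200 = 0.31944 A.
P_out = V_s I_s = 2300.0 × 0.31944 = 734.72 W.
P_in = P_out/η = 734.72/0.920 = 798.61 W.
I_p = P_in/V_p = 798.61/230 = 3.47 A.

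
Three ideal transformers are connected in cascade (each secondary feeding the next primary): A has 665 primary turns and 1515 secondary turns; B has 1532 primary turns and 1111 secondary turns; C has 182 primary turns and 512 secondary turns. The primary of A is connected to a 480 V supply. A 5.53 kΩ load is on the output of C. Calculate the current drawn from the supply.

I_supply ≈ 1.88 A

Secondary of A: V = 480.00 × 1515/665 = 1093.5 V.
Secondary of B: V = 1093.5 × 1111/1532 = 793.03 V.
Secondary of C: V = 793.03 × 512/182 = 2230.9 V.
I_load = 2230.9/5530 = 0.40342 A, so P_out = 2230.9 × 0.40342 = 900.01 W.
All ideal ⇒ P_in = P_out, so I_supply = 900.01/480 = 1.88 A.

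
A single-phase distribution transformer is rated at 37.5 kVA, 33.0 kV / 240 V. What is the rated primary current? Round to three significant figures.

I_p ≈ 1.14 A

I_p = S/V_p = 37500/33000 = 1.14 A.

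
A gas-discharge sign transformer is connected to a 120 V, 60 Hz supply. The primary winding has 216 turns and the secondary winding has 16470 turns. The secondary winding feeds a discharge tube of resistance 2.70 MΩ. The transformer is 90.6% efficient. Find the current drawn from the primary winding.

I_p ≈ 0.285 A

V_s = 120 × 16470/216 = 9150.0 V.
I_s = V_s/R = 9150.0/(2.70×10^6) = 0.0033889 A.
P_out = V_s I_s = 9150.0 × 0.0033889 = 31.008 W.
P_in = P_out/η = 31.008/0.906 = 34.226 W.
I_p = P_in/V_p = 34.226/120 = 0.285 A.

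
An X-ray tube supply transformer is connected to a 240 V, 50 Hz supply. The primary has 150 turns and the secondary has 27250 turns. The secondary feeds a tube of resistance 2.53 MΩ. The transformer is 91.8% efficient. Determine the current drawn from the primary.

V_s = 240 × 27250/150 = 43600 V.
I_s = V_s/R = 43600/(2.53×10^6) = 0.017233 A.
P_out = V_s I_s = 43600 × 0.017233 = 751.37 W.
P_in = P_out/η = 751.37/0.918 = 818.48 W.
I_p = P_in/V_p = 818.48/240 = 3.41 A.

I_p ≈ 3.41 A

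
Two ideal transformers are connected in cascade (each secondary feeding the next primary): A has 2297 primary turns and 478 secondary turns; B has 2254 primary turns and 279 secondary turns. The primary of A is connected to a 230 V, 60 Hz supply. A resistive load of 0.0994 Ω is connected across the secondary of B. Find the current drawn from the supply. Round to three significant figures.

Secondary of A: V = 230.00 × 478/2297 = 47.862 V.
Secondary of B: V = 47.862 × 279/2254 = 5.9244 V.
I_load = 5.9244/0.0994 = 59.602 A, so P_out = 5.9244 × 59.602 = 353.10 W.
All ideal ⇒ P_in = P_out, so I_supply = 353.10/230 = 1.54 A.

I_supply ≈ 1.54 A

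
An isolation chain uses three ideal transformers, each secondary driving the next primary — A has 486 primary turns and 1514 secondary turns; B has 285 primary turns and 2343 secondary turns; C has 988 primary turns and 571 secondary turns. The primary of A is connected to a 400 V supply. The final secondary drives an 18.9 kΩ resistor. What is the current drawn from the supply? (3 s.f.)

After A: V = 400.00 × 1514/486 = 1246.1 V.
After B: V = 1246.1 × 2343/285 = 10244 V.
After C: V = 10244 × 571/988 = 5920.5 V.
I_load = 5920.5/18900 = 0.31325 A, so P_out = 5920.5 × 0.31325 = 1854.6 W.
All ideal ⇒ P_in = P_out, so I_supply = 1854.6/400 = 4.64 A.

I_supply ≈ 4.64 A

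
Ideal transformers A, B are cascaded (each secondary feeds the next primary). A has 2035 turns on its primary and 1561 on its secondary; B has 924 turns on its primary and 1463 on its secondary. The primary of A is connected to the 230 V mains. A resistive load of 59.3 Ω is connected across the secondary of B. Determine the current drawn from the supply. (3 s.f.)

I_supply ≈ 5.72 A

Secondary of A: V = 230.00 × 1561/2035 = 176.43 V.
Secondary of B: V = 176.43 × 1463/924 = 279.34 V.
I_load = 279.34/59.3 = 4.7107 A, so P_out = 279.34 × 4.7107 = 1315.9 W.
All ideal ⇒ P_in = P_out, so I_supply = 1315.9/230 = 5.72 A.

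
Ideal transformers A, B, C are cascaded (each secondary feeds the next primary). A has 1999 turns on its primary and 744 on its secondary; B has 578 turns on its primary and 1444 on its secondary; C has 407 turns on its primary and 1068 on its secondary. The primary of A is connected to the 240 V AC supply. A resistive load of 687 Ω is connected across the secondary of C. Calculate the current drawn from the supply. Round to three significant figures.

I_supply ≈ 2.08 A

Secondary of A: V = 240.00 × 744/1999 = 89.325 V.
Secondary of B: V = 89.325 × 1444/578 = 223.16 V.
Secondary of C: V = 223.16 × 1068/407 = 585.58 V.
I_load = 585.58/687 = 0.85238 A, so P_out = 585.58 × 0.85238 = 499.14 W.
All ideal ⇒ P_in = P_out, so I_supply = 499.14/240 = 2.08 A.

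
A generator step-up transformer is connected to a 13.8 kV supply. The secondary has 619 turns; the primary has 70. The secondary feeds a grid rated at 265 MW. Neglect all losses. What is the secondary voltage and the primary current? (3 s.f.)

V_s ≈ 122000 V, I_p ≈ 19200 A

V_s = V_p × N_s/N_p = 13800 × 619/70 = 122030 V.
I_s = P/V_s = 2.65×10^8/122030 = 2171.6 A.
I_p = I_s × N_s/N_p = 2171.6 × 619/70 = 19200 A.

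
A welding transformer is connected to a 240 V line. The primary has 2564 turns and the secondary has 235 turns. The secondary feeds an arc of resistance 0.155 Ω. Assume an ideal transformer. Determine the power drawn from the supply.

V_s = V_p × N_s/N_p = 240 × 235/2564 = 21.997 V.
I_s = V_s/R = 21.997/0.155 = 141.92 A.
I_p = I_s × N_s/N_p = 141.92 × 235/2564 = 13.007 A.
P = V_p I_p = 240 × 13.007 = 3120 W.

P ≈ 3120 W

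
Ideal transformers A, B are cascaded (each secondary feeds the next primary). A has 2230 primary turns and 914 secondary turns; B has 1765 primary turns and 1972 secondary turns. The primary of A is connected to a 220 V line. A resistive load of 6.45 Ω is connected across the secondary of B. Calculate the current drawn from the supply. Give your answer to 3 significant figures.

I_supply ≈ 7.15 A

Secondary of A: V = 220.00 × 914/2230 = 90.170 V.
Secondary of B: V = 90.170 × 1972/1765 = 100.75 V.
I_load = 100.75/6.45 = 15.619 A, so P_out = 100.75 × 15.619 = 1573.6 W.
All ideal ⇒ P_in = P_out, so I_supply = 1573.6/220 = 7.15 A.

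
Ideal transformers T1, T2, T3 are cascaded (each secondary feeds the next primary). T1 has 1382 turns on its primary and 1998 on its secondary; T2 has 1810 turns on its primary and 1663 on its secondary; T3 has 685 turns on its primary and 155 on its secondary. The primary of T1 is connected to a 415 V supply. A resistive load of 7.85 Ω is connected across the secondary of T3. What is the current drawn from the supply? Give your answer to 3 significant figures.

Secondary of T1: V = 415.00 × 1998/1382 = 599.98 V.
Secondary of T2: V = 599.98 × 1663/1810 = 551.25 V.
Secondary of T3: V = 551.25 × 155/685 = 124.74 V.
I_load = 124.74/7.85 = 15.890 A, so P_out = 124.74 × 15.890 = 1982.0 W.
All ideal ⇒ P_in = P_out, so I_supply = 1982.0/415 = 4.78 A.

I_supply ≈ 4.78 A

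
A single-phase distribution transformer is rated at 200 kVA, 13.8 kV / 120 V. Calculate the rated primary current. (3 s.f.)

I_p ≈ 14.5 A

I_p = S/V_p = 200000/13800 = 14.5 A.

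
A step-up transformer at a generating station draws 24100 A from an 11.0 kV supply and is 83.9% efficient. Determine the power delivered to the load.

P_out ≈ 2.22×10^8 W

P_in = V_in I_in = 11000 × 24100 = 2.6510×10^8 W.
P_out = η P_in = 0.839 × 2.6510×10^8 = 2.22×10^8 W.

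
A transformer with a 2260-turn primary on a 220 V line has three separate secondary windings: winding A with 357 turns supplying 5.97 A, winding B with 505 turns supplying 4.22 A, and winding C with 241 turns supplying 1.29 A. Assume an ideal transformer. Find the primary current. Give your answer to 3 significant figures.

V_A = 220 × 357/2260 = 34.752 V; V_B = 220 × 505/2260 = 49.159 V; V_C = 220 × 241/2260 = 23.460 V.
P_out = V_A I_A + V_B I_B + V_C I_C = 34.752×5.97 + 49.159×4.22 + 23.460×1.29 = 207.47 + 207.45 + 30.264 = 445.19 W.
Ideal ⇒ P_in = P_out, so I_p = P_out/V_p = 445.19/220 = 2.02 A.

I_p ≈ 2.02 A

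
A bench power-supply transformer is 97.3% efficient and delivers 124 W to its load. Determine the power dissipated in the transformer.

P_loss ≈ 3.44 W

P_in = P_out/η = 124/0.973 = 127.441 W.
P_loss = P_in − P_out = 127.441 − 124 = 3.44 W.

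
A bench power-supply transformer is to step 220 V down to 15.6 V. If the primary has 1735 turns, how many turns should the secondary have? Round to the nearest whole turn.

N_s = 123 turns

N_s/N_p = V_s/V_p, so N_s = 1735 × 15.6/220 = 123.0 ≈ 123 turns.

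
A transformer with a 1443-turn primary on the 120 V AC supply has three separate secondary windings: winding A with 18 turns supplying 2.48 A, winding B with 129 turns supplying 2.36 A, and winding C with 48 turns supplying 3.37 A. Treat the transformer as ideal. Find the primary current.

V_A = 120 × 18/1443 = 1.4969 V; V_B = 120 × 129/1443 = 10.728 V; V_C = 120 × 48/1443 = 3.9917 V.
P_out = V_A I_A + V_B I_B + V_C I_C = 1.4969×2.48 + 10.728×2.36 + 3.9917×3.37 = 3.7123 + 25.317 + 13.452 = 42.481 W.
Ideal ⇒ P_in = P_out, so I_p = P_out/V_p = 42.481/120 = 0.354 A.

I_p ≈ 0.354 A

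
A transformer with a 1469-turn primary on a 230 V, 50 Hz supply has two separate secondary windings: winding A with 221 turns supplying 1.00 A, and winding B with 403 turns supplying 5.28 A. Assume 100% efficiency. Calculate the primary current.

I_p ≈ 1.60 A

V_A = 230 × 221/1469 = 34.602 V; V_B = 230 × 403/1469 = 63.097 V.
P_out = V_A I_A + V_B I_B = 34.602×1.00 + 63.097×5.28 = 34.602 + 333.15 = 367.76 W.
Ideal ⇒ P_in = P_out, so I_p = P_out/V_p = 367.76/230 = 1.60 A.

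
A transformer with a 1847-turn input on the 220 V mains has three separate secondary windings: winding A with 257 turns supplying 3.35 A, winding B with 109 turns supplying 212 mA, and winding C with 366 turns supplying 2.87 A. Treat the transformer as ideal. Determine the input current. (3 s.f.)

V_A = 220 × 257/1847 = 30.612 V; V_B = 220 × 109/1847 = 12.983 V; V_C = 220 × 366/1847 = 43.595 V.
P_out = V_A I_A + V_B I_B + V_C I_C = 30.612×3.35 + 12.983×0.212 + 43.595×2.87 = 102.55 + 2.7524 + 125.12 = 230.42 W.
Ideal ⇒ P_in = P_out, so I_in = P_out/V_in = 230.42/220 = 1.05 A.

I_in ≈ 1.05 A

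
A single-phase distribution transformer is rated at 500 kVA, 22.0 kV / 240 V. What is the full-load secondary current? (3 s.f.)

I_s ≈ 2080 A

I_s = S/V_s = 500000/240 = 2080 A.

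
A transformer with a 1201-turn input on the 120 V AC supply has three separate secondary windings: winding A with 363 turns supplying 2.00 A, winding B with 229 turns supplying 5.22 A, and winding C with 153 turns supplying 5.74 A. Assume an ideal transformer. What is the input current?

I_in ≈ 2.33 A

V_A = 120 × 363/1201 = 36.270 V; V_B = 120 × 229/1201 = 22.881 V; V_C = 120 × 153/1201 = 15.287 V.
P_out = V_A I_A + V_B I_B + V_C I_C = 36.270×2.00 + 22.881×5.22 + 15.287×5.74 = 72.540 + 119.44 + 87.749 = 279.73 W.
Ideal ⇒ P_in = P_out, so I_in = P_out/V_in = 279.73/120 = 2.33 A.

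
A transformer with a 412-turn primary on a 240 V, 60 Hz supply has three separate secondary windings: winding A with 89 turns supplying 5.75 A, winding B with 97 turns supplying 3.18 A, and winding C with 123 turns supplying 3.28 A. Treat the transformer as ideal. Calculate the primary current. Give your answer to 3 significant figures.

V_A = 240 × 89/412 = 51.845 V; V_B = 240 × 97/412 = 56.505 V; V_C = 240 × 123/412 = 71.650 V.
P_out = V_A I_A + V_B I_B + V_C I_C = 51.845×5.75 + 56.505×3.18 + 71.650×3.28 = 298.11 + 179.69 + 235.01 = 712.81 W.
Ideal ⇒ P_in = P_out, so I_p = P_out/V_p = 712.81/240 = 2.97 A.

I_p ≈ 2.97 A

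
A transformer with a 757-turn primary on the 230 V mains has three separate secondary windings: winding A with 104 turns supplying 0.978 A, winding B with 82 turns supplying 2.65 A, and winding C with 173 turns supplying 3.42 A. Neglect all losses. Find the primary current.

I_p ≈ 1.20 A

V_A = 230 × 104/757 = 31.598 V; V_B = 230 × 82/757 = 24.914 V; V_C = 230 × 173/757 = 52.563 V.
P_out = V_A I_A + V_B I_B + V_C I_C = 31.598×0.978 + 24.914×2.65 + 52.563×3.42 = 30.903 + 66.022 + 179.76 = 276.69 W.
Ideal ⇒ P_in = P_out, so I_p = P_out/V_p = 276.69/230 = 1.20 A.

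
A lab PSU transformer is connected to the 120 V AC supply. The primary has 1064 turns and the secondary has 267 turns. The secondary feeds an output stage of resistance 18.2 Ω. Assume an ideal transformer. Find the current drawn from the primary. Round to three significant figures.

V_s = V_p × N_s/N_p = 120 × 267/1064 = 30.113 V.
I_s = V_s/R = 30.113/18.2 = 1.6545 A.
For an ideal transformer I_p N_p = I_s N_s, so I_p = 1.6545 × 267/1064 = 0.415 A.

I_p ≈ 0.415 A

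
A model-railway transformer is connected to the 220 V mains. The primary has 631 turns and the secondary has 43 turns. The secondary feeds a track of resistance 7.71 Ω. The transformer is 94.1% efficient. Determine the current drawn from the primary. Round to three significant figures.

V_s = 220 × 43/631 = 14.992 V.
I_s = V_s/R = 14.992/7.71 = 1.9445 A.
P_out = V_s I_s = 14.992 × 1.9445 = 29.152 W.
P_in = P_out/η = 29.152/0.941 = 30.980 W.
I_p = P_in/V_p = 30.980/220 = 0.141 A.

I_p ≈ 0.141 A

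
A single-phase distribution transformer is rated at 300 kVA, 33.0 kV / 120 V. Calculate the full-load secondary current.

I_s = S/V_s = 300000/120 = 2500 A.

I_s ≈ 2500 A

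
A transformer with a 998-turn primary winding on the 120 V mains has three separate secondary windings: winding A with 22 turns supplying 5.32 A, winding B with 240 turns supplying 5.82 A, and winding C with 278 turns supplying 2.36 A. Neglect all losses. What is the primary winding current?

V_A = 120 × 22/998 = 2.6453 V; V_B = 120 × 240/998 = 28.858 V; V_C = 120 × 278/998 = 33.427 V.
P_out = V_A I_A + V_B I_B + V_C I_C = 2.6453×5.32 + 28.858×5.82 + 33.427×2.36 = 14.073 + 167.95 + 78.887 = 260.91 W.
Ideal ⇒ P_in = P_out, so I_p = P_out/V_p = 260.91/120 = 2.17 A.

I_p ≈ 2.17 A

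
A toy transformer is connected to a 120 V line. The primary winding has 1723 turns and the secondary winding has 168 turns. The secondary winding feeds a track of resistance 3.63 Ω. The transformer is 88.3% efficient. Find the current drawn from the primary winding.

I_p ≈ 0.356 A

V_s = 120 × 168/1723 = 11.701 V.
I_s = V_s/R = 11.701/3.63 = 3.2233 A.
P_out = V_s I_s = 11.701 × 3.2233 = 37.714 W.
P_in = P_out/η = 37.714/0.883 = 42.711 W.
I_p = P_in/V_p = 42.711/120 = 0.356 A.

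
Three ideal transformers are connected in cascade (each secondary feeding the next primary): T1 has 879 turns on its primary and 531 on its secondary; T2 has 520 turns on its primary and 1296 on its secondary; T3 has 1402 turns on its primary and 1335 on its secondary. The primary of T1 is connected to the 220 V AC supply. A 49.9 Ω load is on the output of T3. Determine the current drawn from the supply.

I_supply ≈ 9.06 A

After T1: V = 220.00 × 531/879 = 132.90 V.
After T2: V = 132.90 × 1296/520 = 331.23 V.
After T3: V = 331.23 × 1335/1402 = 315.40 V.
I_load = 315.40/49.9 = 6.3207 A, so P_out = 315.40 × 6.3207 = 1993.5 W.
All ideal ⇒ P_in = P_out, so I_supply = 1993.5/220 = 9.06 A.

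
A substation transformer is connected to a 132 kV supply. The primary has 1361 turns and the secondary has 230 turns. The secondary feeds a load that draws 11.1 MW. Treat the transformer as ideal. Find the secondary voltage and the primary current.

V_s = V_p × N_s/N_p = 132000 × 230/1361 = 22307 V.
I_s = P/V_s = 1.11×10^7/22307 = 497.60 A.
I_p = I_s × N_s/N_p = 497.60 × 230/1361 = 84.1 A.

V_s ≈ 22300 V, I_p ≈ 84.1 A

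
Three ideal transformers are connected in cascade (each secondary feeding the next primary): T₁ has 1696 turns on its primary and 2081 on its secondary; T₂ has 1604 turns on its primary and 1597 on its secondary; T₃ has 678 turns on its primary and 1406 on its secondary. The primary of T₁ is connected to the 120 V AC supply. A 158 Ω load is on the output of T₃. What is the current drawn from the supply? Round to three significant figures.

After T₁: V = 120.00 × 2081/1696 = 147.24 V.
After T₂: V = 147.24 × 1597/1604 = 146.60 V.
After T₃: V = 146.60 × 1406/678 = 304.01 V.
I_load = 304.01/158 = 1.9241 A, so P_out = 304.01 × 1.9241 = 584.94 W.
All ideal ⇒ P_in = P_out, so I_supply = 584.94/120 = 4.87 A.

I_supply ≈ 4.87 A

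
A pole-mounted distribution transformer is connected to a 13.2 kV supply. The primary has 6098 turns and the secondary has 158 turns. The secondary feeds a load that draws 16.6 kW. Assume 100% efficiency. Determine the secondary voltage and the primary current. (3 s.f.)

V_s = V_p × N_s/N_p = 13200 × 158/6098 = 342.01 V.
I_s = P/V_s = 16600/342.01 = 48.536 A.
I_p = I_s × N_s/N_p = 48.536 × 158/6098 = 1.26 A.

V_s ≈ 342 V, I_p ≈ 1.26 A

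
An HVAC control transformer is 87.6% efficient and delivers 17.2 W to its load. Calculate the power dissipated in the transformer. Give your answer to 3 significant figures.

P_loss ≈ 2.43 W

P_in = P_out/η = 17.2/0.876 = 19.6347 W.
P_loss = P_in − P_out = 19.6347 − 17.2 = 2.43 W.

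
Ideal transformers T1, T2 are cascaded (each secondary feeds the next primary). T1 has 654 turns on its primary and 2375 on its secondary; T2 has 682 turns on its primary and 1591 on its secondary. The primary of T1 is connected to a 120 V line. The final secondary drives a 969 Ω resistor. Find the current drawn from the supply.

After T1: V = 120.00 × 2375/654 = 435.78 V.
After T2: V = 435.78 × 1591/682 = 1016.6 V.
I_load = 1016.6/969 = 1.0491 A, so P_out = 1016.6 × 1.0491 = 1066.6 W.
All ideal ⇒ P_in = P_out, so I_supply = 1066.6/120 = 8.89 A.

I_supply ≈ 8.89 A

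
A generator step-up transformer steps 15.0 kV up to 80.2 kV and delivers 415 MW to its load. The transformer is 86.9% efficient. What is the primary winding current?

P_in = P_out/η = 4.15×10^8/0.869 = 4.7756×10^8 W.
I_p = P_in/V_p = 4.7756×10^8/15000 = 31800 A.

I_p ≈ 31800 A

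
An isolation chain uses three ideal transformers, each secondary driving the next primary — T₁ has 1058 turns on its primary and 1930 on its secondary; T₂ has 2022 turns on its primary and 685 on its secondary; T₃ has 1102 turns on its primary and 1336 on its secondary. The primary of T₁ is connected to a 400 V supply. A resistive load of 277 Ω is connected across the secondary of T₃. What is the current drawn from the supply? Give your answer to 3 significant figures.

After T₁: V = 400.00 × 1930/1058 = 729.68 V.
After T₂: V = 729.68 × 685/2022 = 247.20 V.
After T₃: V = 247.20 × 1336/1102 = 299.69 V.
I_load = 299.69/277 = 1.0819 A, so P_out = 299.69 × 1.0819 = 324.23 W.
All ideal ⇒ P_in = P_out, so I_supply = 324.23/400 = 0.811 A.

I_supply ≈ 0.811 A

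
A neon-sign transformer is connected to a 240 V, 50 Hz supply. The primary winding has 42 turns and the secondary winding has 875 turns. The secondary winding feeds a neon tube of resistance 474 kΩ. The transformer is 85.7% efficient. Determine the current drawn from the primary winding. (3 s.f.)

I_p ≈ 0.256 A

V_s = 240 × 875/42 = 5000.0 V.
I_s = V_s/R = 5000.0/474000 = 0.010549 A.
P_out = V_s I_s = 5000.0 × 0.010549 = 52.743 W.
P_in = P_out/η = 52.743/0.857 = 61.543 W.
I_p = P_in/V_p = 61.543/240 = 0.256 A.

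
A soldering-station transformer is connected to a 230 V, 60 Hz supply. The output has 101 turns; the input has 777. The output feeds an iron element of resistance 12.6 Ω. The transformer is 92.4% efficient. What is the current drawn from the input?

I_in ≈ 0.334 A

V_out = 230 × 101/777 = 29.897 V.
I_out = V_out/R = 29.897/12.6 = 2.3728 A.
P_out = V_out I_out = 29.897 × 2.3728 = 70.939 W.
P_in = P_out/η = 70.939/0.924 = 76.774 W.
I_in = P_in/V_in = 76.774/230 = 0.334 A.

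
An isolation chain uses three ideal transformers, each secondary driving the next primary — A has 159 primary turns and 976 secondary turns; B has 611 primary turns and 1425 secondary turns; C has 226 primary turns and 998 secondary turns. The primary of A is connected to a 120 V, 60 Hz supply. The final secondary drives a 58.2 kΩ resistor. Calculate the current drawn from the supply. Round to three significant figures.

I_supply ≈ 8.24 A

Secondary of A: V = 120.00 × 976/159 = 736.60 V.
Secondary of B: V = 736.60 × 1425/611 = 1717.9 V.
Secondary of C: V = 1717.9 × 998/226 = 7586.3 V.
I_load = 7586.3/58200 = 0.13035 A, so P_out = 7586.3 × 0.13035 = 988.86 W.
All ideal ⇒ P_in = P_out, so I_supply = 988.86/120 = 8.24 A.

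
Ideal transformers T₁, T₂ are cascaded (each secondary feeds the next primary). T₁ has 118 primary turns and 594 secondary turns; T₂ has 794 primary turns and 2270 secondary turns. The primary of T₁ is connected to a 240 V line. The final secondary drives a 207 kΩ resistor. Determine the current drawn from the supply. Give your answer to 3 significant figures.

I_supply ≈ 0.240 A

After T₁: V = 240.00 × 594/118 = 1208.1 V.
After T₂: V = 1208.1 × 2270/794 = 3454.0 V.
I_load = 3454.0/207000 = 0.016686 A, so P_out = 3454.0 × 0.016686 = 57.633 W.
All ideal ⇒ P_in = P_out, so I_supply = 57.633/240 = 0.240 A.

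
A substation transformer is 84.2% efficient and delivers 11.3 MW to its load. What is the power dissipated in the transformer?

P_loss ≈ 2.12×10^6 W

P_in = P_out/η = 1.13×10^7/0.842 = 1.34204×10^7 W.
P_loss = P_in − P_out = 1.34204×10^7 − 1.13×10^7 = 2.12×10^6 W.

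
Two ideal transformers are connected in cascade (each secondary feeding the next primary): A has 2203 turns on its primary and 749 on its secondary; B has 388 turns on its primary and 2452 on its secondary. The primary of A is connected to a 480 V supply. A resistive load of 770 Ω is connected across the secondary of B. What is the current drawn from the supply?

I_supply ≈ 2.88 A

After A: V = 480.00 × 749/2203 = 163.20 V.
After B: V = 163.20 × 2452/388 = 1031.3 V.
I_load = 1031.3/770 = 1.3394 A, so P_out = 1031.3 × 1.3394 = 1381.4 W.
All ideal ⇒ P_in = P_out, so I_supply = 1381.4/480 = 2.88 A.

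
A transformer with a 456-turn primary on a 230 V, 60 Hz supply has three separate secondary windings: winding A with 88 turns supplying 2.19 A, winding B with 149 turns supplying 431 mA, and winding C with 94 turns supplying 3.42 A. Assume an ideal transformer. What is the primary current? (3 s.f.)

V_A = 230 × 88/456 = 44.386 V; V_B = 230 × 149/456 = 75.154 V; V_C = 230 × 94/456 = 47.412 V.
P_out = V_A I_A + V_B I_B + V_C I_C = 44.386×2.19 + 75.154×0.431 + 47.412×3.42 = 97.205 + 32.391 + 162.15 = 291.75 W.
Ideal ⇒ P_in = P_out, so I_p = P_out/V_p = 291.75/230 = 1.27 A.

I_p ≈ 1.27 A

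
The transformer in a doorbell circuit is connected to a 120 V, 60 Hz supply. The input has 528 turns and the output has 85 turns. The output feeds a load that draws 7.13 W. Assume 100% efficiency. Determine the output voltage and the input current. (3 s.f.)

V_out = V_in × N_out/N_in = 120 × 85/528 = 19.318 V.
I_out = P/V_out = 7.13/19.318 = 0.36908 A.
I_in = I_out × N_out/N_in = 0.36908 × 85/528 = 0.0594 A.

V_out ≈ 19.3 V, I_in ≈ 0.0594 A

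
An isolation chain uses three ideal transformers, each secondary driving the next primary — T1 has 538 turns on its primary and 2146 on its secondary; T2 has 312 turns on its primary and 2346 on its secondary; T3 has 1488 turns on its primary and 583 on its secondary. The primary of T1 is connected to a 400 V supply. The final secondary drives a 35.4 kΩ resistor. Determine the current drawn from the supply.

After T1: V = 400.00 × 2146/538 = 1595.5 V.
After T2: V = 1595.5 × 2346/312 = 11997 V.
After T3: V = 11997 × 583/1488 = 4700.5 V.
I_load = 4700.5/35400 = 0.13278 A, so P_out = 4700.5 × 0.13278 = 624.15 W.
All ideal ⇒ P_in = P_out, so I_supply = 624.15/400 = 1.56 A.

I_supply ≈ 1.56 A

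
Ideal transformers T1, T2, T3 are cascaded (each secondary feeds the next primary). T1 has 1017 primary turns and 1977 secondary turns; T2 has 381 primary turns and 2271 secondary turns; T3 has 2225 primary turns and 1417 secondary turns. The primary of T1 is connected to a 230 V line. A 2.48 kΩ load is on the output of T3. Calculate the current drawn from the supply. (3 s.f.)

I_supply ≈ 5.05 A

After T1: V = 230.00 × 1977/1017 = 447.11 V.
After T2: V = 447.11 × 2271/381 = 2665.1 V.
After T3: V = 2665.1 × 1417/2225 = 1697.2 V.
I_load = 1697.2/2480 = 0.68437 A, so P_out = 1697.2 × 0.68437 = 1161.6 W.
All ideal ⇒ P_in = P_out, so I_supply = 1161.6/230 = 5.05 A.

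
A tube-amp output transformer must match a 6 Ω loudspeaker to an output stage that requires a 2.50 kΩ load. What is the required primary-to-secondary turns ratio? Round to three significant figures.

Z_p/Z_s = (N_p/N_s)², so N_p/N_s = √(2500/6) = √417 = 20.4.

N_p/N_s ≈ 20.4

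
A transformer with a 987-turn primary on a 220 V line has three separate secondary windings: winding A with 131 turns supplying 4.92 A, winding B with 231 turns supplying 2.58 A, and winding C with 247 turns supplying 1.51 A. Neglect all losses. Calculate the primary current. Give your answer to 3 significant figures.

I_p ≈ 1.63 A

V_A = 220 × 131/987 = 29.200 V; V_B = 220 × 231/987 = 51.489 V; V_C = 220 × 247/987 = 55.056 V.
P_out = V_A I_A + V_B I_B + V_C I_C = 29.200×4.92 + 51.489×2.58 + 55.056×1.51 = 143.66 + 132.84 + 83.134 = 359.64 W.
Ideal ⇒ P_in = P_out, so I_p = P_out/V_p = 359.64/220 = 1.63 A.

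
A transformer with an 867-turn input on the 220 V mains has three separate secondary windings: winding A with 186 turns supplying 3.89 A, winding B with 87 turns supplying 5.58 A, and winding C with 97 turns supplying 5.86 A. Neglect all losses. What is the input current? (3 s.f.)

V_A = 220 × 186/867 = 47.197 V; V_B = 220 × 87/867 = 22.076 V; V_C = 220 × 97/867 = 24.614 V.
P_out = V_A I_A + V_B I_B + V_C I_C = 47.197×3.89 + 22.076×5.58 + 24.614×5.86 = 183.60 + 123.18 + 144.24 = 451.02 W.
Ideal ⇒ P_in = P_out, so I_in = P_out/V_in = 451.02/220 = 2.05 A.

I_in ≈ 2.05 A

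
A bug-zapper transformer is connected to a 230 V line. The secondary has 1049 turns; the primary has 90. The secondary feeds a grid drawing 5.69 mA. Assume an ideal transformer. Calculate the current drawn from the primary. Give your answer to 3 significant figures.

For an ideal transformer I_p N_p = I_s N_s, so I_p = 0.00569 × 1049/90 = 0.0663 A.

I_p ≈ 0.0663 A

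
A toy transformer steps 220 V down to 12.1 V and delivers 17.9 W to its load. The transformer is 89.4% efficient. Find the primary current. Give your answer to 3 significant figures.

P_in = P_out/η = 17.9/0.894 = 20.022 W.
I_p = P_in/V_p = 20.022/220 = 0.0910 A.

I_p ≈ 0.0910 A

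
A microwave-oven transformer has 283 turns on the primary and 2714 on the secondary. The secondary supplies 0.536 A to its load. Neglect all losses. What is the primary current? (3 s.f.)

For an ideal transformer I_p/I_s = N_s/N_p, so I_p = 0.536 × 2714/283 = 5.14 A.

I_p ≈ 5.14 A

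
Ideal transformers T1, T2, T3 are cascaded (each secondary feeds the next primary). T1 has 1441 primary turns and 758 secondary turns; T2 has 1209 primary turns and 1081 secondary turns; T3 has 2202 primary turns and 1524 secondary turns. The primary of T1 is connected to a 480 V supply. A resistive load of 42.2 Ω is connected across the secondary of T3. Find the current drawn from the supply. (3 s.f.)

Secondary of T1: V = 480.00 × 758/1441 = 252.49 V.
Secondary of T2: V = 252.49 × 1081/1209 = 225.76 V.
Secondary of T3: V = 225.76 × 1524/2202 = 156.25 V.
I_load = 156.25/42.2 = 3.7026 A, so P_out = 156.25 × 3.7026 = 578.51 W.
All ideal ⇒ P_in = P_out, so I_supply = 578.51/480 = 1.21 A.

I_supply ≈ 1.21 A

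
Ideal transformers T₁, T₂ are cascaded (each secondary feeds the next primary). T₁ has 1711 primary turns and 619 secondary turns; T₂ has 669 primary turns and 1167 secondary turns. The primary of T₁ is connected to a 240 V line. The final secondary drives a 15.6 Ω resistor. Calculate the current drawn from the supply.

Secondary of T₁: V = 240.00 × 619/1711 = 86.826 V.
Secondary of T₂: V = 86.826 × 1167/669 = 151.46 V.
I_load = 151.46/15.6 = 9.7089 A, so P_out = 151.46 × 9.7089 = 1470.5 W.
All ideal ⇒ P_in = P_out, so I_supply = 1470.5/240 = 6.13 A.

I_supply ≈ 6.13 A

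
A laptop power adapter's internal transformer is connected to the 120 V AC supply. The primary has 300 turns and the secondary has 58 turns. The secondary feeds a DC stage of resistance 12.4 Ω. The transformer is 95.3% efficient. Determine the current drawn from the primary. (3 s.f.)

V_s = 120 × 58/300 = 23.200 V.
I_s = V_s/R = 23.200/12.4 = 1.8710 A.
P_out = V_s I_s = 23.200 × 1.8710 = 43.406 W.
P_in = P_out/η = 43.406/0.953 = 45.547 W.
I_p = P_in/V_p = 45.547/120 = 0.380 A.

I_p ≈ 0.380 A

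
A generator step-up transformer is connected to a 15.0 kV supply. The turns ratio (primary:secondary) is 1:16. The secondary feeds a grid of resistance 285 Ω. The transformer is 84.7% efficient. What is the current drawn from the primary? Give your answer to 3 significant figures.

V_s = 15000 × 16/1 = 240000 V.
I_s = V_s/R = 240000/285 = 842.11 A.
P_out = V_s I_s = 240000 × 842.11 = 2.0211×10^8 W.
P_in = P_out/η = 2.0211×10^8/0.847 = 2.3861×10^8 W.
I_p = P_in/V_p = 2.3861×10^8/15000 = 15900 A.

I_p ≈ 15900 A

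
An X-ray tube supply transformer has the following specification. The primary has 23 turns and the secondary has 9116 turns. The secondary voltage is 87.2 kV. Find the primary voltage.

V_p/V_s = N_p/N_s, so V_p = 87200 × 23/9116 = 220 V.

V_p ≈ 220 V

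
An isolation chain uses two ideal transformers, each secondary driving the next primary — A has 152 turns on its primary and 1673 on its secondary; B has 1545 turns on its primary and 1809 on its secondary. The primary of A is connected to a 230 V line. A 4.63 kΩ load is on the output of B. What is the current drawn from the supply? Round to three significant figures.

Secondary of A: V = 230.00 × 1673/152 = 2531.5 V.
Secondary of B: V = 2531.5 × 1809/1545 = 2964.1 V.
I_load = 2964.1/4630 = 0.64019 A, so P_out = 2964.1 × 0.64019 = 1897.6 W.
All ideal ⇒ P_in = P_out, so I_supply = 1897.6/230 = 8.25 A.

I_supply ≈ 8.25 A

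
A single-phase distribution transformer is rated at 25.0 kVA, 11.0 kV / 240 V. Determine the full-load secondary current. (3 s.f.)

I_s = S/V_s = 25000/240 = 104 A.

I_s ≈ 104 A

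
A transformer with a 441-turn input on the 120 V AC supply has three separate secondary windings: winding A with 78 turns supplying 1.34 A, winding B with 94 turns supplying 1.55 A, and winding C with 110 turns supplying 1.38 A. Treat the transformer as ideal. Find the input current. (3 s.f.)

I_in ≈ 0.912 A

V_A = 120 × 78/441 = 21.224 V; V_B = 120 × 94/441 = 25.578 V; V_C = 120 × 110/441 = 29.932 V.
P_out = V_A I_A + V_B I_B + V_C I_C = 21.224×1.34 + 25.578×1.55 + 29.932×1.38 = 28.441 + 39.646 + 41.306 = 109.39 W.
Ideal ⇒ P_in = P_out, so I_in = P_out/V_in = 109.39/120 = 0.912 A.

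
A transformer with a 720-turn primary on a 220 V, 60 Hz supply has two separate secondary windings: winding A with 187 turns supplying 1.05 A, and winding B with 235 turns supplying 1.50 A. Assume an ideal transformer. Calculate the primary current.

V_A = 220 × 187/720 = 57.139 V; V_B = 220 × 235/720 = 71.806 V.
P_out = V_A I_A + V_B I_B = 57.139×1.05 + 71.806×1.50 = 59.996 + 107.71 = 167.70 W.
Ideal ⇒ P_in = P_out, so I_p = P_out/V_p = 167.70/220 = 0.762 A.

I_p ≈ 0.762 A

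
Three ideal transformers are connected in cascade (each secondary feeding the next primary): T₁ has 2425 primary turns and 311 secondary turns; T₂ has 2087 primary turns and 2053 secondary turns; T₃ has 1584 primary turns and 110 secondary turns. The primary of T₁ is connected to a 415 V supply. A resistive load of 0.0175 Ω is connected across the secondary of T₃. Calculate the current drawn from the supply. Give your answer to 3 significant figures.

Secondary of T₁: V = 415.00 × 311/2425 = 53.223 V.
Secondary of T₂: V = 53.223 × 2053/2087 = 52.356 V.
Secondary of T₃: V = 52.356 × 110/1584 = 3.6358 V.
I_load = 3.6358/0.0175 = 207.76 A, so P_out = 3.6358 × 207.76 = 755.38 W.
All ideal ⇒ P_in = P_out, so I_supply = 755.38/415 = 1.82 A.

I_supply ≈ 1.82 A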